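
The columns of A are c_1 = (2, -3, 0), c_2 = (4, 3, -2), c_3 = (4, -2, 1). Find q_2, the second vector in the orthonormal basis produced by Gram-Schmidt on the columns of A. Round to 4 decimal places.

q_2 = (0.7724, 0.5149, -0.3719)

c_1 = (2, -3, 0); ‖c_1‖ = 3.6056, so q_1 = (0.5547, -0.8321, 0.0000).
q_1·c_2 = 0.5547·4 + (-0.8321)·3 + 0.0000·(-2) = -0.2774.
u_2 = c_2 + 0.2774·q_1 = (4.1538, 2.7692, -2.0000).
‖u_2‖ = 5.3780, so q_2 = (0.7724, 0.5149, -0.3719).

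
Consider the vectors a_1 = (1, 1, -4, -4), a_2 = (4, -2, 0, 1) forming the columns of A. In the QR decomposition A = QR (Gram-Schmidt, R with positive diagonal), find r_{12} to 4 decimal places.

a_1 = (1, 1, -4, -4); ‖a_1‖ = 5.8310, so e_1 = (0.1715, 0.1715, -0.6860, -0.6860).
r_{12} = e_1·a_2 = -0.3430.

r_{12} = -0.3430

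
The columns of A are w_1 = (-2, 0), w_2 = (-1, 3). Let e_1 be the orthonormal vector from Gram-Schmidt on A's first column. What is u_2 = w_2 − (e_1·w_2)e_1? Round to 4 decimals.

u_2 = (0.0000, 3.0000)

w_1 = (-2, 0); ‖w_1‖ = 2.0000, so e_1 = (-1.0000, 0.0000).
e_1·w_2 = (-1.0000)·(-1) + 0.0000·3 = 1.0000.
u_2 = w_2 − 1.0000·e_1 = (0.0000, 3.0000).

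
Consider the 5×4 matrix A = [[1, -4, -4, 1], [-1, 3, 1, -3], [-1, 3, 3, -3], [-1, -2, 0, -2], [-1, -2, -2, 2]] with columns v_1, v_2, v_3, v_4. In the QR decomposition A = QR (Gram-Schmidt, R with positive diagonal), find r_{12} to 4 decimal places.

r_{12} = -2.6833

v_1 = (1, -1, -1, -1, -1); ‖v_1‖ = 2.2361, so q_1 = (0.4472, -0.4472, -0.4472, -0.4472, -0.4472).
r_{12} = q_1·v_2 = -2.6833.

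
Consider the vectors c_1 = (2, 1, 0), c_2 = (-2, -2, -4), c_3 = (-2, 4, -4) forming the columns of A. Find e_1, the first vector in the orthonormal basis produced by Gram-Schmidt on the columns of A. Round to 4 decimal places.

e_1 = (0.8944, 0.4472, 0.0000)

c_1 = (2, 1, 0); ‖c_1‖ = 2.2361, so e_1 = (0.8944, 0.4472, 0.0000).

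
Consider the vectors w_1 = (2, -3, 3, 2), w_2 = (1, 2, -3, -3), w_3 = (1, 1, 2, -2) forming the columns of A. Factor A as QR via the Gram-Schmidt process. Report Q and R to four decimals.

w_1 = (2, -3, 3, 2); ‖w_1‖ = 5.0990, so q_1 = (0.3922, -0.5883, 0.5883, 0.3922).
q_1·w_2 = 0.3922·1 + (-0.5883)·2 + 0.5883·(-3) + 0.3922·(-3) = -3.7262.
u_2 = w_2 + 3.7262·q_1 = (2.4615, -0.1923, -0.8077, -1.5385).
‖u_2‖ = 3.0192, so q_2 = (0.8153, -0.0637, -0.2675, -0.5096).
q_1·w_3 = 0.3922·1 + (-0.5883)·1 + 0.5883·2 + 0.3922·(-2) = 0.1961; q_2·w_3 = 0.8153·1 + (-0.0637)·1 + (-0.2675)·2 + (-0.5096)·(-2) = 1.2357.
u_3 = w_3 − 0.1961·q_1 − 1.2357·q_2 = (-0.0844, 1.1941, 2.2152, -1.4473).
‖u_3‖ = 2.9042, so q_3 = (-0.0291, 0.4112, 0.7627, -0.4983).

Q = [[0.3922, 0.8153, -0.0291], [-0.5883, -0.0637, 0.4112], [0.5883, -0.2675, 0.7627], [0.3922, -0.5096, -0.4983]], R = [[5.0990, -3.7262, 0.1961], [0.0000, 3.0192, 1.2357], [0.0000, 0.0000, 2.9042]]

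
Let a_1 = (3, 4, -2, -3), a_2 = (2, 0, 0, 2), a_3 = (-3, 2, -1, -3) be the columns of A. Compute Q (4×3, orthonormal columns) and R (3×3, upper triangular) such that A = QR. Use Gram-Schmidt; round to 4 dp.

a_1 = (3, 4, -2, -3); ‖a_1‖ = 6.1644, so q_1 = (0.4867, 0.6489, -0.3244, -0.4867).
q_1·a_2 = 0.4867·2 + 0.6489·0 + (-0.3244)·0 + (-0.4867)·2 = 0.0000.
u_2 = a_2 + 0.0000·q_1 = (2.0000, 0.0000, 0.0000, 2.0000).
‖u_2‖ = 2.8284, so q_2 = (0.7071, 0.0000, 0.0000, 0.7071).
q_1·a_3 = 0.4867·(-3) + 0.6489·2 + (-0.3244)·(-1) + (-0.4867)·(-3) = 1.6222; q_2·a_3 = 0.7071·(-3) + 0.0000·2 + 0.0000·(-1) + 0.7071·(-3) = -4.2426.
u_3 = a_3 − 1.6222·q_1 + 4.2426·q_2 = (-0.7895, 0.9474, -0.4737, 0.7895).
‖u_3‖ = 1.5390, so q_3 = (-0.5130, 0.6156, -0.3078, 0.5130).

Q = [[0.4867, 0.7071, -0.5130], [0.6489, 0.0000, 0.6156], [-0.3244, 0.0000, -0.3078], [-0.4867, 0.7071, 0.5130]], R = [[6.1644, 0.0000, 1.6222], [0.0000, 2.8284, -4.2426], [0.0000, 0.0000, 1.5390]]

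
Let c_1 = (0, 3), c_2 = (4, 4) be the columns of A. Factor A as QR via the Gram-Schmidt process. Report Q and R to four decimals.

Q = [[0.0000, 1.0000], [1.0000, 0.0000]], R = [[3.0000, 4.0000], [0.0000, 4.0000]]

q_1 = c_1/‖c_1‖ = (0, 3)/3.0000 = (0.0000, 1.0000).
r_{12} = q_1·c_2 = 4.0000.
u_2 = c_2 − 4.0000·q_1 = (4.0000, 0.0000).
‖u_2‖ = 4.0000, so q_2 = (1.0000, 0.0000).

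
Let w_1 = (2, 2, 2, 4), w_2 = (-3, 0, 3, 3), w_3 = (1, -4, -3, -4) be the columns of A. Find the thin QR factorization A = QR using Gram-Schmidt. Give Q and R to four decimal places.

Q = [[0.3780, -0.8250, 0.3241], [0.3780, -0.1833, -0.9075], [0.3780, 0.4583, 0.0648], [0.7559, 0.2750, 0.2593]], R = [[5.2915, 2.2678, -5.2915], [0.0000, 4.6752, -2.5668], [0.0000, 0.0000, 2.7225]]

e_1 = w_1/‖w_1‖ = (2, 2, 2, 4)/5.2915 = (0.3780, 0.3780, 0.3780, 0.7559).
r_{12} = e_1·w_2 = 2.2678.
u_2 = w_2 − 2.2678·e_1 = (-3.8571, -0.8571, 2.1429, 1.2857).
‖u_2‖ = 4.6752, so e_2 = (-0.8250, -0.1833, 0.4583, 0.2750).
r_{13} = e_1·w_3 = -5.2915; r_{23} = e_2·w_3 = -2.5668.
u_3 = w_3 + 5.2915·e_1 + 2.5668·e_2 = (0.8824, -2.4706, 0.1765, 0.7059).
‖u_3‖ = 2.7225, so e_3 = (0.3241, -0.9075, 0.0648, 0.2593).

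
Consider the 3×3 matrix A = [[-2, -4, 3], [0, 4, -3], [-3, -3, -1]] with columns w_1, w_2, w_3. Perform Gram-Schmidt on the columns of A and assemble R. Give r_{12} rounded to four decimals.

r_{12} = 4.7150

w_1 = (-2, 0, -3); ‖w_1‖ = 3.6056, so q_1 = (-0.5547, 0.0000, -0.8321).
r_{12} = q_1·w_2 = 4.7150.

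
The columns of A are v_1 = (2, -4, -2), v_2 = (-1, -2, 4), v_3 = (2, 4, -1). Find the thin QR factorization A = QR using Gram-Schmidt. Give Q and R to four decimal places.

Q = [[0.4082, -0.1826, 0.8944], [-0.8165, -0.5112, 0.2683], [-0.4082, 0.8398, 0.3578]], R = [[4.8990, -0.4082, -2.0412], [0.0000, 4.5644, -3.2498], [0.0000, 0.0000, 2.5044]]

v_1 = (2, -4, -2); ‖v_1‖ = 4.8990, so q_1 = (0.4082, -0.8165, -0.4082).
q_1·v_2 = 0.4082·(-1) + (-0.8165)·(-2) + (-0.4082)·4 = -0.4082.
u_2 = v_2 + 0.4082·q_1 = (-0.8333, -2.3333, 3.8333).
‖u_2‖ = 4.5644, so q_2 = (-0.1826, -0.5112, 0.8398).
q_1·v_3 = 0.4082·2 + (-0.8165)·4 + (-0.4082)·(-1) = -2.0412; q_2·v_3 = (-0.1826)·2 + (-0.5112)·4 + 0.8398·(-1) = -3.2498.
u_3 = v_3 + 2.0412·q_1 + 3.2498·q_2 = (2.2400, 0.6720, 0.8960).
‖u_3‖ = 2.5044, so q_3 = (0.8944, 0.2683, 0.3578).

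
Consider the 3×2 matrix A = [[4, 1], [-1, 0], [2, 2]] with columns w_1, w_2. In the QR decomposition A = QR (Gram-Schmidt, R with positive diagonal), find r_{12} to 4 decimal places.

r_{12} = 1.7457

w_1 = (4, -1, 2); ‖w_1‖ = 4.5826, so e_1 = (0.8729, -0.2182, 0.4364).
r_{12} = e_1·w_2 = 1.7457.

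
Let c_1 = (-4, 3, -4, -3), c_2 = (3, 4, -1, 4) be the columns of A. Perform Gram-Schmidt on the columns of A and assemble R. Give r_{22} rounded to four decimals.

q_1 = c_1/‖c_1‖ = (-4, 3, -4, -3)/7.0711 = (-0.5657, 0.4243, -0.5657, -0.4243).
r_{12} = q_1·c_2 = -1.1314.
u_2 = c_2 + 1.1314·q_1 = (2.3600, 4.4800, -1.6400, 3.5200).
r_{22} = ‖u_2‖ = 6.3812.

r_{22} = 6.3812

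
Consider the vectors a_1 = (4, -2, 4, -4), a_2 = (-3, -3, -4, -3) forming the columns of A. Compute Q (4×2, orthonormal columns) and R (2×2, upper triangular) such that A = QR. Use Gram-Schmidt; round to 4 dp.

Q = [[0.5547, -0.3481], [-0.2774, -0.5281], [0.5547, -0.5041], [-0.5547, -0.5881]], R = [[7.2111, -1.3868], [0.0000, 6.4091]]

a_1 = (4, -2, 4, -4); ‖a_1‖ = 7.2111, so q_1 = (0.5547, -0.2774, 0.5547, -0.5547).
q_1·a_2 = 0.5547·(-3) + (-0.2774)·(-3) + 0.5547·(-4) + (-0.5547)·(-3) = -1.3868.
u_2 = a_2 + 1.3868·q_1 = (-2.2308, -3.3846, -3.2308, -3.7692).
‖u_2‖ = 6.4091, so q_2 = (-0.3481, -0.5281, -0.5041, -0.5881).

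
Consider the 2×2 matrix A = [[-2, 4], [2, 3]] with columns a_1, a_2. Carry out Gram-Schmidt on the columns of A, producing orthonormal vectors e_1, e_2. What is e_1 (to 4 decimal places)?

a_1 = (-2, 2); ‖a_1‖ = 2.8284, so e_1 = (-0.7071, 0.7071).

e_1 = (-0.7071, 0.7071)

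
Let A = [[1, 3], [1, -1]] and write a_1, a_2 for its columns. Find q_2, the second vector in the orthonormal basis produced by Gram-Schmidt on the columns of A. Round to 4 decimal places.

q_2 = (0.7071, -0.7071)

a_1 = (1, 1); ‖a_1‖ = 1.4142, so q_1 = (0.7071, 0.7071).
q_1·a_2 = 0.7071·3 + 0.7071·(-1) = 1.4142.
u_2 = a_2 − 1.4142·q_1 = (2.0000, -2.0000).
‖u_2‖ = 2.8284, so q_2 = (0.7071, -0.7071).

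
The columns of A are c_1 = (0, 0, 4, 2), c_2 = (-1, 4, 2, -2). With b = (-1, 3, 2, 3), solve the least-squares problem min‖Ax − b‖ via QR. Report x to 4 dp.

x = (0.6322, 0.3388)

c_1 = (0, 0, 4, 2); ‖c_1‖ = 4.4721, so q_1 = (0.0000, 0.0000, 0.8944, 0.4472).
q_1·c_2 = 0.0000·(-1) + 0.0000·4 + 0.8944·2 + 0.4472·(-2) = 0.8944.
u_2 = c_2 − 0.8944·q_1 = (-1.0000, 4.0000, 1.2000, -2.4000).
‖u_2‖ = 4.9193, so q_2 = (-0.2033, 0.8131, 0.2439, -0.4879).
Qᵀb = (3.1305, 1.6669).
Back-substitute: x_2 = 1.6669/4.9193 = 0.3388.
x_1 = (3.1305 − 0.8944·0.3388)/4.4721 = 0.6322.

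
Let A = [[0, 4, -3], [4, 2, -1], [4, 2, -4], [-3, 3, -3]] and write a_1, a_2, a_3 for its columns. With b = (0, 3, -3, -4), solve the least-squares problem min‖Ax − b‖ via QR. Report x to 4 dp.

x = (0.6043, 1.4897, 2.1094)

a_1 = (0, 4, 4, -3); ‖a_1‖ = 6.4031, so e_1 = (0.0000, 0.6247, 0.6247, -0.4685).
e_1·a_2 = 0.0000·4 + 0.6247·2 + 0.6247·2 + (-0.4685)·3 = 1.0932.
u_2 = a_2 − 1.0932·e_1 = (4.0000, 1.3171, 1.3171, 3.5122).
‖u_2‖ = 5.6396, so e_2 = (0.7093, 0.2335, 0.2335, 0.6228).
e_1·a_3 = 0.0000·(-3) + 0.6247·(-1) + 0.6247·(-4) + (-0.4685)·(-3) = -1.7179; e_2·a_3 = 0.7093·(-3) + 0.2335·(-1) + 0.2335·(-4) + 0.6228·(-3) = -5.1638.
u_3 = a_3 + 1.7179·e_1 + 5.1638·e_2 = (0.6626, 1.2791, -1.7209, -0.5890).
‖u_3‖ = 2.3202, so e_3 = (0.2856, 0.5513, -0.7417, -0.2538).
Qᵀb = (1.8741, -2.4911, 4.8943).
Back-substitute: x_3 = 4.8943/2.3202 = 2.1094.
x_2 = (-2.4911 + 5.1638·2.1094)/5.6396 = 1.4897.
x_1 = (1.8741 − 1.0932·1.4897 + 1.7179·2.1094)/6.4031 = 0.6043.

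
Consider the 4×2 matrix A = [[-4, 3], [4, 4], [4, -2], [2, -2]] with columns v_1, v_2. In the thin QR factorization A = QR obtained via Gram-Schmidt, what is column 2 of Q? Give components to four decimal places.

q_1 = v_1/‖v_1‖ = (-4, 4, 4, 2)/7.2111 = (-0.5547, 0.5547, 0.5547, 0.2774).
r_{12} = q_1·v_2 = -1.1094.
u_2 = v_2 + 1.1094·q_1 = (2.3846, 4.6154, -1.3846, -1.6923).
‖u_2‖ = 5.6364, so q_2 = (0.4231, 0.8189, -0.2457, -0.3002).

q_2 = (0.4231, 0.8189, -0.2457, -0.3002)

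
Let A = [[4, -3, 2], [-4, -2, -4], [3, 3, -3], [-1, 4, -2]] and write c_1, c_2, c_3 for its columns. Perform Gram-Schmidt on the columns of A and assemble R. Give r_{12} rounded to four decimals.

r_{12} = 0.1543

c_1 = (4, -4, 3, -1); ‖c_1‖ = 6.4807, so e_1 = (0.6172, -0.6172, 0.4629, -0.1543).
r_{12} = e_1·c_2 = 0.1543.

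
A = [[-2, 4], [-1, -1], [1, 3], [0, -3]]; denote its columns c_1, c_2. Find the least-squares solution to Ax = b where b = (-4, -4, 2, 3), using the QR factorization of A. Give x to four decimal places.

x = (2.2165, -0.1753)

c_1 = (-2, -1, 1, 0); ‖c_1‖ = 2.4495, so e_1 = (-0.8165, -0.4082, 0.4082, 0.0000).
e_1·c_2 = (-0.8165)·4 + (-0.4082)·(-1) + 0.4082·3 + 0.0000·(-3) = -1.6330.
u_2 = c_2 + 1.6330·e_1 = (2.6667, -1.6667, 3.6667, -3.0000).
‖u_2‖ = 5.6862, so e_2 = (0.4690, -0.2931, 0.6448, -0.5276).
Qᵀb = (5.7155, -0.9966).
Back-substitute: x_2 = -0.9966/5.6862 = -0.1753.
x_1 = (5.7155 + 1.6330·(-0.1753))/2.4495 = 2.2165.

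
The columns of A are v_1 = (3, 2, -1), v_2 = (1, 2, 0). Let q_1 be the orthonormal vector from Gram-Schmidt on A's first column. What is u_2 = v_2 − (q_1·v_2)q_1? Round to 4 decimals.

v_1 = (3, 2, -1); ‖v_1‖ = 3.7417, so q_1 = (0.8018, 0.5345, -0.2673).
q_1·v_2 = 0.8018·1 + 0.5345·2 + (-0.2673)·0 = 1.8708.
u_2 = v_2 − 1.8708·q_1 = (-0.5000, 1.0000, 0.5000).

u_2 = (-0.5000, 1.0000, 0.5000)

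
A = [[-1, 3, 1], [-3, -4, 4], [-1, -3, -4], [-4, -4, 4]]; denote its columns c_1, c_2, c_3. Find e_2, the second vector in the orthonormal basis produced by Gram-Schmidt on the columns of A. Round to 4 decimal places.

e_2 = (0.8817, -0.1941, -0.4287, 0.0324)

c_1 = (-1, -3, -1, -4); ‖c_1‖ = 5.1962, so e_1 = (-0.1925, -0.5774, -0.1925, -0.7698).
e_1·c_2 = (-0.1925)·3 + (-0.5774)·(-4) + (-0.1925)·(-3) + (-0.7698)·(-4) = 5.3886.
u_2 = c_2 − 5.3886·e_1 = (4.0370, -0.8889, -1.9630, 0.1481).
‖u_2‖ = 4.5785, so e_2 = (0.8817, -0.1941, -0.4287, 0.0324).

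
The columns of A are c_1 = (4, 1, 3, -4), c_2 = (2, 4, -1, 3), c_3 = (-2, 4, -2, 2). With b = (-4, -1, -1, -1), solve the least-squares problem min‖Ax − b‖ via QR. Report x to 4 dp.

x = (-0.1177, -0.9989, 0.7807)

q_1 = c_1/‖c_1‖ = (4, 1, 3, -4)/6.4807 = (0.6172, 0.1543, 0.4629, -0.6172).
r_{12} = q_1·c_2 = -0.4629.
u_2 = c_2 + 0.4629·q_1 = (2.2857, 4.0714, -0.7857, 2.7143).
‖u_2‖ = 5.4576, so q_2 = (0.4188, 0.7460, -0.1440, 0.4973).
r_{13} = q_1·c_3 = -2.7775; r_{23} = q_2·c_3 = 3.4290.
u_3 = c_3 + 2.7775·q_1 − 3.4290·q_2 = (-1.7218, 1.8705, -0.2206, -1.4197).
‖u_3‖ = 2.9202, so q_3 = (-0.5896, 0.6405, -0.0756, -0.4862).
Qᵀb = (-2.4689, -2.7746, 2.2797).
Back-substitute: x_3 = 2.2797/2.9202 = 0.7807.
x_2 = (-2.7746 − 3.4290·0.7807)/5.4576 = -0.9989.
x_1 = (-2.4689 + 0.4629·(-0.9989) + 2.7775·0.7807)/6.4807 = -0.1177.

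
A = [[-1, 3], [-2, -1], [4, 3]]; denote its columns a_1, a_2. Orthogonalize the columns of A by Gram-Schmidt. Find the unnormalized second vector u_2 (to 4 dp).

u_2 = (3.5238, 0.0476, 0.9048)

a_1 = (-1, -2, 4); ‖a_1‖ = 4.5826, so e_1 = (-0.2182, -0.4364, 0.8729).
e_1·a_2 = (-0.2182)·3 + (-0.4364)·(-1) + 0.8729·3 = 2.4004.
u_2 = a_2 − 2.4004·e_1 = (3.5238, 0.0476, 0.9048).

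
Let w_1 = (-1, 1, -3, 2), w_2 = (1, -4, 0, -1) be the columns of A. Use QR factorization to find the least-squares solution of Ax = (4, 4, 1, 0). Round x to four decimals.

x = (-0.6244, -0.9095)

q_1 = w_1/‖w_1‖ = (-1, 1, -3, 2)/3.8730 = (-0.2582, 0.2582, -0.7746, 0.5164).
r_{12} = q_1·w_2 = -1.8074.
u_2 = w_2 + 1.8074·q_1 = (0.5333, -3.5333, -1.4000, -0.0667).
‖u_2‖ = 3.8384, so q_2 = (0.1389, -0.9205, -0.3647, -0.0174).
Qᵀb = (-0.7746, -3.4910).
Back-substitute: x_2 = -3.4910/3.8384 = -0.9095.
x_1 = (-0.7746 + 1.8074·(-0.9095))/3.8730 = -0.6244.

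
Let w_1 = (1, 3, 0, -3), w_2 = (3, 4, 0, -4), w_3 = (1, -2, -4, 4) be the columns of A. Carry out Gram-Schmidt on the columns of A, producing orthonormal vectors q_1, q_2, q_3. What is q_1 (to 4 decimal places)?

w_1 = (1, 3, 0, -3); ‖w_1‖ = 4.3589, so q_1 = (0.2294, 0.6882, 0.0000, -0.6882).

q_1 = (0.2294, 0.6882, 0.0000, -0.6882)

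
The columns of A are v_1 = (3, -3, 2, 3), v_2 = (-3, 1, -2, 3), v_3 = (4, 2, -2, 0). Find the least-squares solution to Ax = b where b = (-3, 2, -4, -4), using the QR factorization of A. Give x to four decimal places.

x = (-1.1391, -0.0188, 0.0902)

v_1 = (3, -3, 2, 3); ‖v_1‖ = 5.5678, so q_1 = (0.5388, -0.5388, 0.3592, 0.5388).
q_1·v_2 = 0.5388·(-3) + (-0.5388)·1 + 0.3592·(-2) + 0.5388·3 = -1.2572.
u_2 = v_2 + 1.2572·q_1 = (-2.3226, 0.3226, -1.5484, 3.6774).
‖u_2‖ = 4.6281, so q_2 = (-0.5018, 0.0697, -0.3346, 0.7946).
q_1·v_3 = 0.5388·4 + (-0.5388)·2 + 0.3592·(-2) + 0.5388·0 = 0.3592; q_2·v_3 = (-0.5018)·4 + 0.0697·2 + (-0.3346)·(-2) + 0.7946·0 = -1.1988.
u_3 = v_3 − 0.3592·q_1 + 1.1988·q_2 = (3.2048, 2.2771, -2.5301, 0.7590).
‖u_3‖ = 4.7364, so q_3 = (0.6766, 0.4808, -0.5342, 0.1603).
Qᵀb = (-6.2862, -0.1952, 0.4273).
Back-substitute: x_3 = 0.4273/4.7364 = 0.0902.
x_2 = (-0.1952 + 1.1988·0.0902)/4.6281 = -0.0188.
x_1 = (-6.2862 + 1.2572·(-0.0188) − 0.3592·0.0902)/5.5678 = -1.1391.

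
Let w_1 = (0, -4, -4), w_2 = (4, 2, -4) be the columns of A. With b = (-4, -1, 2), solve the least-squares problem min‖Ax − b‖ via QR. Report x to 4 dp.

x = (0.0588, -0.7353)

w_1 = (0, -4, -4); ‖w_1‖ = 5.6569, so e_1 = (0.0000, -0.7071, -0.7071).
e_1·w_2 = 0.0000·4 + (-0.7071)·2 + (-0.7071)·(-4) = 1.4142.
u_2 = w_2 − 1.4142·e_1 = (4.0000, 3.0000, -3.0000).
‖u_2‖ = 5.8310, so e_2 = (0.6860, 0.5145, -0.5145).
Qᵀb = (-0.7071, -4.2875).
Back-substitute: x_2 = -4.2875/5.8310 = -0.7353.
x_1 = (-0.7071 − 1.4142·(-0.7353))/5.6569 = 0.0588.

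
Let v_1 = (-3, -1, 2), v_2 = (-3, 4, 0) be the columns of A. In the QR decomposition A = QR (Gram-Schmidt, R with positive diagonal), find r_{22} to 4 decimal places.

e_1 = v_1/‖v_1‖ = (-3, -1, 2)/3.7417 = (-0.8018, -0.2673, 0.5345).
r_{12} = e_1·v_2 = 1.3363.
u_2 = v_2 − 1.3363·e_1 = (-1.9286, 4.3571, -0.7143).
r_{22} = ‖u_2‖ = 4.8181.

r_{22} = 4.8181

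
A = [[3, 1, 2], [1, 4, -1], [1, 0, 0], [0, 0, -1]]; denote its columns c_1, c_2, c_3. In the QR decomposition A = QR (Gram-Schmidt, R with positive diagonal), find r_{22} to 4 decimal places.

r_{22} = 3.5420

c_1 = (3, 1, 1, 0); ‖c_1‖ = 3.3166, so e_1 = (0.9045, 0.3015, 0.3015, 0.0000).
e_1·c_2 = 0.9045·1 + 0.3015·4 + 0.3015·0 + 0.0000·0 = 2.1106.
u_2 = c_2 − 2.1106·e_1 = (-0.9091, 3.3636, -0.6364, 0.0000).
r_{22} = ‖u_2‖ = 3.5420.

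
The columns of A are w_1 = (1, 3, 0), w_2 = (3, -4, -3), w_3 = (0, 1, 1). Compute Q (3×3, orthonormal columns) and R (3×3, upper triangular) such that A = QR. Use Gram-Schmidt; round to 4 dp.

Q = [[0.3162, 0.7663, 0.5592], [0.9487, -0.2554, -0.1864], [0.0000, -0.5895, 0.8078]], R = [[3.1623, -2.8460, 0.9487], [0.0000, 5.0892, -0.8449], [0.0000, 0.0000, 0.6214]]

w_1 = (1, 3, 0); ‖w_1‖ = 3.1623, so q_1 = (0.3162, 0.9487, 0.0000).
q_1·w_2 = 0.3162·3 + 0.9487·(-4) + 0.0000·(-3) = -2.8460.
u_2 = w_2 + 2.8460·q_1 = (3.9000, -1.3000, -3.0000).
‖u_2‖ = 5.0892, so q_2 = (0.7663, -0.2554, -0.5895).
q_1·w_3 = 0.3162·0 + 0.9487·1 + 0.0000·1 = 0.9487; q_2·w_3 = 0.7663·0 + (-0.2554)·1 + (-0.5895)·1 = -0.8449.
u_3 = w_3 − 0.9487·q_1 + 0.8449·q_2 = (0.3475, -0.1158, 0.5019).
‖u_3‖ = 0.6214, so q_3 = (0.5592, -0.1864, 0.8078).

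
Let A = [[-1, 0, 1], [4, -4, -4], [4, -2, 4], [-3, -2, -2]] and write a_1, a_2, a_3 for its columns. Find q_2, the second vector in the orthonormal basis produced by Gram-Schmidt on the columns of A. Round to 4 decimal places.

q_2 = (-0.1062, -0.5664, -0.0708, -0.8142)

q_1 = a_1/‖a_1‖ = (-1, 4, 4, -3)/6.4807 = (-0.1543, 0.6172, 0.6172, -0.4629).
r_{12} = q_1·a_2 = -2.7775.
u_2 = a_2 + 2.7775·q_1 = (-0.4286, -2.2857, -0.2857, -3.2857).
‖u_2‖ = 4.0356, so q_2 = (-0.1062, -0.5664, -0.0708, -0.8142).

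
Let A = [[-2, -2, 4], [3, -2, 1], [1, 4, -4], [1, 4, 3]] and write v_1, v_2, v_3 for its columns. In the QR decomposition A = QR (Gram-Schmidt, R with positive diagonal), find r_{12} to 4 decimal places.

r_{12} = 1.5492

v_1 = (-2, 3, 1, 1); ‖v_1‖ = 3.8730, so e_1 = (-0.5164, 0.7746, 0.2582, 0.2582).
r_{12} = e_1·v_2 = 1.5492.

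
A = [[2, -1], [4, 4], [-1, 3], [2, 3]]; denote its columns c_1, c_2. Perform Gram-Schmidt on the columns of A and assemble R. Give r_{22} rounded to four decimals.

c_1 = (2, 4, -1, 2); ‖c_1‖ = 5.0000, so q_1 = (0.4000, 0.8000, -0.2000, 0.4000).
q_1·c_2 = 0.4000·(-1) + 0.8000·4 + (-0.2000)·3 + 0.4000·3 = 3.4000.
u_2 = c_2 − 3.4000·q_1 = (-2.3600, 1.2800, 3.6800, 1.6400).
r_{22} = ‖u_2‖ = 4.8415.

r_{22} = 4.8415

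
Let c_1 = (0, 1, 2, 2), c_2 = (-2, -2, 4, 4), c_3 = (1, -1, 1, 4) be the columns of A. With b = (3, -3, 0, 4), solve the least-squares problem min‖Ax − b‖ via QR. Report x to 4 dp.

x = (-1.0152, -0.1353, 1.7812)

q_1 = c_1/‖c_1‖ = (0, 1, 2, 2)/3.0000 = (0.0000, 0.3333, 0.6667, 0.6667).
r_{12} = q_1·c_2 = 4.6667.
u_2 = c_2 − 4.6667·q_1 = (-2.0000, -3.5556, 0.8889, 0.8889).
‖u_2‖ = 4.2687, so q_2 = (-0.4685, -0.8329, 0.2082, 0.2082).
r_{13} = q_1·c_3 = 3.0000; r_{23} = q_2·c_3 = 1.4056.
u_3 = c_3 − 3.0000·q_1 − 1.4056·q_2 = (1.6585, -0.8293, -1.2927, 1.7073).
‖u_3‖ = 2.8327, so q_3 = (0.5855, -0.2927, -0.4563, 0.6027).
Qᵀb = (1.6667, 1.9261, 5.0455).
Back-substitute: x_3 = 5.0455/2.8327 = 1.7812.
x_2 = (1.9261 − 1.4056·1.7812)/4.2687 = -0.1353.
x_1 = (1.6667 − 4.6667·(-0.1353) − 3.0000·1.7812)/3.0000 = -1.0152.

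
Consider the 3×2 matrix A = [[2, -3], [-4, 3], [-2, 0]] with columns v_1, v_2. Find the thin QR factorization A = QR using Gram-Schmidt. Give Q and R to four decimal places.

Q = [[0.4082, -0.7071], [-0.8165, 0.0000], [-0.4082, -0.7071]], R = [[4.8990, -3.6742], [0.0000, 2.1213]]

v_1 = (2, -4, -2); ‖v_1‖ = 4.8990, so e_1 = (0.4082, -0.8165, -0.4082).
e_1·v_2 = 0.4082·(-3) + (-0.8165)·3 + (-0.4082)·0 = -3.6742.
u_2 = v_2 + 3.6742·e_1 = (-1.5000, 0.0000, -1.5000).
‖u_2‖ = 2.1213, so e_2 = (-0.7071, 0.0000, -0.7071).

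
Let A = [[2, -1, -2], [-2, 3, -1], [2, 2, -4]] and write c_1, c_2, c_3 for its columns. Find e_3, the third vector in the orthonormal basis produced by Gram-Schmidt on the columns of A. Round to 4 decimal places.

e_3 = (-0.8111, -0.4867, 0.3244)

c_1 = (2, -2, 2); ‖c_1‖ = 3.4641, so e_1 = (0.5774, -0.5774, 0.5774).
e_1·c_2 = 0.5774·(-1) + (-0.5774)·3 + 0.5774·2 = -1.1547.
u_2 = c_2 + 1.1547·e_1 = (-0.3333, 2.3333, 2.6667).
‖u_2‖ = 3.5590, so e_2 = (-0.0937, 0.6556, 0.7493).
e_1·c_3 = 0.5774·(-2) + (-0.5774)·(-1) + 0.5774·(-4) = -2.8868; e_2·c_3 = (-0.0937)·(-2) + 0.6556·(-1) + 0.7493·(-4) = -3.4654.
u_3 = c_3 + 2.8868·e_1 + 3.4654·e_2 = (-0.6579, -0.3947, 0.2632).
‖u_3‖ = 0.8111, so e_3 = (-0.8111, -0.4867, 0.3244).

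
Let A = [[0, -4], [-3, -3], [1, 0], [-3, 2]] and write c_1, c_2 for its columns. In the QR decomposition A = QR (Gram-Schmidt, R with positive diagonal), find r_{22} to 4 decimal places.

c_1 = (0, -3, 1, -3); ‖c_1‖ = 4.3589, so e_1 = (0.0000, -0.6882, 0.2294, -0.6882).
e_1·c_2 = 0.0000·(-4) + (-0.6882)·(-3) + 0.2294·0 + (-0.6882)·2 = 0.6882.
u_2 = c_2 − 0.6882·e_1 = (-4.0000, -2.5263, -0.1579, 2.4737).
r_{22} = ‖u_2‖ = 5.3410.

r_{22} = 5.3410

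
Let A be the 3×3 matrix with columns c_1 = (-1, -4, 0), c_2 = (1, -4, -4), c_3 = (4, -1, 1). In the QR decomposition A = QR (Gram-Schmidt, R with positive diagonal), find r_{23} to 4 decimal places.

r_{23} = 0.8997

c_1 = (-1, -4, 0); ‖c_1‖ = 4.1231, so q_1 = (-0.2425, -0.9701, 0.0000).
q_1·c_2 = (-0.2425)·1 + (-0.9701)·(-4) + 0.0000·(-4) = 3.6380.
u_2 = c_2 − 3.6380·q_1 = (1.8824, -0.4706, -4.0000).
‖u_2‖ = 4.4458, so q_2 = (0.4234, -0.1059, -0.8997).
r_{23} = q_2·c_3 = 0.8997.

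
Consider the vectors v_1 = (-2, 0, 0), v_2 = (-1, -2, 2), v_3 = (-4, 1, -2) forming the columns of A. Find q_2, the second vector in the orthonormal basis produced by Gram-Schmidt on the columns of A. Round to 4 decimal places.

q_2 = (0.0000, -0.7071, 0.7071)

v_1 = (-2, 0, 0); ‖v_1‖ = 2.0000, so q_1 = (-1.0000, 0.0000, 0.0000).
q_1·v_2 = (-1.0000)·(-1) + 0.0000·(-2) + 0.0000·2 = 1.0000.
u_2 = v_2 − 1.0000·q_1 = (0.0000, -2.0000, 2.0000).
‖u_2‖ = 2.8284, so q_2 = (0.0000, -0.7071, 0.7071).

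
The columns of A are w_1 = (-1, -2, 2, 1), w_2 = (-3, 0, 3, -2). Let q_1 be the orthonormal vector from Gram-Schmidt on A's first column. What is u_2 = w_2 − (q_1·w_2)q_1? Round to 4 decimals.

w_1 = (-1, -2, 2, 1); ‖w_1‖ = 3.1623, so q_1 = (-0.3162, -0.6325, 0.6325, 0.3162).
q_1·w_2 = (-0.3162)·(-3) + (-0.6325)·0 + 0.6325·3 + 0.3162·(-2) = 2.2136.
u_2 = w_2 − 2.2136·q_1 = (-2.3000, 1.4000, 1.6000, -2.7000).

u_2 = (-2.3000, 1.4000, 1.6000, -2.7000)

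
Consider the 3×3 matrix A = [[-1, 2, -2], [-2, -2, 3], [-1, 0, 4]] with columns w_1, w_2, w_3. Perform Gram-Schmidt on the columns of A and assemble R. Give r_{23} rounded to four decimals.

e_1 = w_1/‖w_1‖ = (-1, -2, -1)/2.4495 = (-0.4082, -0.8165, -0.4082).
r_{12} = e_1·w_2 = 0.8165.
u_2 = w_2 − 0.8165·e_1 = (2.3333, -1.3333, 0.3333).
‖u_2‖ = 2.7080, so e_2 = (0.8616, -0.4924, 0.1231).
r_{23} = e_2·w_3 = -2.7080.

r_{23} = -2.7080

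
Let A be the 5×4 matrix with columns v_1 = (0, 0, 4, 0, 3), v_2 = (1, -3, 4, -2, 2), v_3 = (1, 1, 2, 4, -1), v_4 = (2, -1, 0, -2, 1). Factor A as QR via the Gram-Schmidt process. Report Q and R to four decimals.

Q = [[0.0000, 0.2614, 0.3797, 0.8860], [0.0000, -0.7841, -0.1740, 0.2759], [0.8000, 0.1255, 0.3560, -0.2131], [0.0000, -0.5227, 0.6882, -0.1129], [0.6000, -0.1673, -0.4746, 0.2841]], R = [[5.0000, 4.4000, 1.0000, 0.6000], [0.0000, 3.8262, -2.1954, 2.1849], [0.0000, 0.0000, 4.1449, -0.9176], [0.0000, 0.0000, 0.0000, 2.0060]]

v_1 = (0, 0, 4, 0, 3); ‖v_1‖ = 5.0000, so q_1 = (0.0000, 0.0000, 0.8000, 0.0000, 0.6000).
q_1·v_2 = 0.0000·1 + 0.0000·(-3) + 0.8000·4 + 0.0000·(-2) + 0.6000·2 = 4.4000.
u_2 = v_2 − 4.4000·q_1 = (1.0000, -3.0000, 0.4800, -2.0000, -0.6400).
‖u_2‖ = 3.8262, so q_2 = (0.2614, -0.7841, 0.1255, -0.5227, -0.1673).
q_1·v_3 = 0.0000·1 + 0.0000·1 + 0.8000·2 + 0.0000·4 + 0.6000·(-1) = 1.0000; q_2·v_3 = 0.2614·1 + (-0.7841)·1 + 0.1255·2 + (-0.5227)·4 + (-0.1673)·(-1) = -2.1954.
u_3 = v_3 − 1.0000·q_1 + 2.1954·q_2 = (1.5738, -0.7213, 1.4754, 2.8525, -1.9672).
‖u_3‖ = 4.1449, so q_3 = (0.3797, -0.1740, 0.3560, 0.6882, -0.4746).
q_1·v_4 = 0.0000·2 + 0.0000·(-1) + 0.8000·0 + 0.0000·(-2) + 0.6000·1 = 0.6000; q_2·v_4 = 0.2614·2 + (-0.7841)·(-1) + 0.1255·0 + (-0.5227)·(-2) + (-0.1673)·1 = 2.1849; q_3·v_4 = 0.3797·2 + (-0.1740)·(-1) + 0.3560·0 + 0.6882·(-2) + (-0.4746)·1 = -0.9176.
u_4 = v_4 − 0.6000·q_1 − 2.1849·q_2 + 0.9176·q_3 = (1.7774, 0.5534, -0.4275, -0.2265, 0.5700).
‖u_4‖ = 2.0060, so q_4 = (0.8860, 0.2759, -0.2131, -0.1129, 0.2841).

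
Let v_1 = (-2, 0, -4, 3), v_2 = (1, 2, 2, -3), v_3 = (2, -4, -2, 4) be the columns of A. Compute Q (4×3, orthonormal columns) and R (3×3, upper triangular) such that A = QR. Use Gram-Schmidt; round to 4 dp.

v_1 = (-2, 0, -4, 3); ‖v_1‖ = 5.3852, so e_1 = (-0.3714, 0.0000, -0.7428, 0.5571).
e_1·v_2 = (-0.3714)·1 + 0.0000·2 + (-0.7428)·2 + 0.5571·(-3) = -3.5282.
u_2 = v_2 + 3.5282·e_1 = (-0.3103, 2.0000, -0.6207, -1.0345).
‖u_2‖ = 2.3562, so e_2 = (-0.1317, 0.8488, -0.2634, -0.4390).
e_1·v_3 = (-0.3714)·2 + 0.0000·(-4) + (-0.7428)·(-2) + 0.5571·4 = 2.9711; e_2·v_3 = (-0.1317)·2 + 0.8488·(-4) + (-0.2634)·(-2) + (-0.4390)·4 = -4.8880.
u_3 = v_3 − 2.9711·e_1 + 4.8880·e_2 = (2.4596, 0.1491, -1.0807, 0.1988).
‖u_3‖ = 2.6981, so e_3 = (0.9116, 0.0553, -0.4006, 0.0737).

Q = [[-0.3714, -0.1317, 0.9116], [0.0000, 0.8488, 0.0553], [-0.7428, -0.2634, -0.4006], [0.5571, -0.4390, 0.0737]], R = [[5.3852, -3.5282, 2.9711], [0.0000, 2.3562, -4.8880], [0.0000, 0.0000, 2.6981]]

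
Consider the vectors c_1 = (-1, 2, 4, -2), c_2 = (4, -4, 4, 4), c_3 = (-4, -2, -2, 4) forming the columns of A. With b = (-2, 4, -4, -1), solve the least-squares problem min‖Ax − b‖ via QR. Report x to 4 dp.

c_1 = (-1, 2, 4, -2); ‖c_1‖ = 5.0000, so e_1 = (-0.2000, 0.4000, 0.8000, -0.4000).
e_1·c_2 = (-0.2000)·4 + 0.4000·(-4) + 0.8000·4 + (-0.4000)·4 = -0.8000.
u_2 = c_2 + 0.8000·e_1 = (3.8400, -3.6800, 4.6400, 3.6800).
‖u_2‖ = 7.9599, so e_2 = (0.4824, -0.4623, 0.5829, 0.4623).
e_1·c_3 = (-0.2000)·(-4) + 0.4000·(-2) + 0.8000·(-2) + (-0.4000)·4 = -3.2000; e_2·c_3 = 0.4824·(-4) + (-0.4623)·(-2) + 0.5829·(-2) + 0.4623·4 = -0.3216.
u_3 = c_3 + 3.2000·e_1 + 0.3216·e_2 = (-4.4848, -0.8687, 0.7475, 2.8687).
‖u_3‖ = 5.4458, so e_3 = (-0.8235, -0.1595, 0.1373, 0.5268).
Qᵀb = (-0.8000, -5.6081, -0.0668).
Back-substitute: x_3 = -0.0668/5.4458 = -0.0123.
x_2 = (-5.6081 + 0.3216·(-0.0123))/7.9599 = -0.7050.
x_1 = (-0.8000 + 0.8000·(-0.7050) + 3.2000·(-0.0123))/5.0000 = -0.2807.

x = (-0.2807, -0.7050, -0.0123)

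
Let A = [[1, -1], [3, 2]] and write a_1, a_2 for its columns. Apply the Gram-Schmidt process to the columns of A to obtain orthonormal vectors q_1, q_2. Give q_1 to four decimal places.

q_1 = (0.3162, 0.9487)

q_1 = a_1/‖a_1‖ = (1, 3)/3.1623 = (0.3162, 0.9487).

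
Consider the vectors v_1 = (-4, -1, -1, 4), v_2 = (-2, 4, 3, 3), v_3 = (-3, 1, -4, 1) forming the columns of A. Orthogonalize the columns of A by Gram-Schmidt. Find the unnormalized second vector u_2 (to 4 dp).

v_1 = (-4, -1, -1, 4); ‖v_1‖ = 5.8310, so q_1 = (-0.6860, -0.1715, -0.1715, 0.6860).
q_1·v_2 = (-0.6860)·(-2) + (-0.1715)·4 + (-0.1715)·3 + 0.6860·3 = 2.2295.
u_2 = v_2 − 2.2295·q_1 = (-0.4706, 4.3824, 3.3824, 1.4706).

u_2 = (-0.4706, 4.3824, 3.3824, 1.4706)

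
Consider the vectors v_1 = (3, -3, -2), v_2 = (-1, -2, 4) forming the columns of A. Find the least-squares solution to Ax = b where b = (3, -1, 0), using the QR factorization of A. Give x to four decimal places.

x = (0.5652, 0.0870)

q_1 = v_1/‖v_1‖ = (3, -3, -2)/4.6904 = (0.6396, -0.6396, -0.4264).
r_{12} = q_1·v_2 = -1.0660.
u_2 = v_2 + 1.0660·q_1 = (-0.3182, -2.6818, 3.5455).
‖u_2‖ = 4.4569, so q_2 = (-0.0714, -0.6017, 0.7955).
Qᵀb = (2.5584, 0.3876).
Back-substitute: x_2 = 0.3876/4.4569 = 0.0870.
x_1 = (2.5584 + 1.0660·0.0870)/4.6904 = 0.5652.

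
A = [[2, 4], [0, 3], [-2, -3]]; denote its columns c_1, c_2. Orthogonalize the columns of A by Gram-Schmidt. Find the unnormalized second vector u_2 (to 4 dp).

q_1 = c_1/‖c_1‖ = (2, 0, -2)/2.8284 = (0.7071, 0.0000, -0.7071).
r_{12} = q_1·c_2 = 4.9497.
u_2 = c_2 − 4.9497·q_1 = (0.5000, 3.0000, 0.5000).

u_2 = (0.5000, 3.0000, 0.5000)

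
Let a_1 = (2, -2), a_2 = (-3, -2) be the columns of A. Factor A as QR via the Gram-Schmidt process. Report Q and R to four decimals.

a_1 = (2, -2); ‖a_1‖ = 2.8284, so e_1 = (0.7071, -0.7071).
e_1·a_2 = 0.7071·(-3) + (-0.7071)·(-2) = -0.7071.
u_2 = a_2 + 0.7071·e_1 = (-2.5000, -2.5000).
‖u_2‖ = 3.5355, so e_2 = (-0.7071, -0.7071).

Q = [[0.7071, -0.7071], [-0.7071, -0.7071]], R = [[2.8284, -0.7071], [0.0000, 3.5355]]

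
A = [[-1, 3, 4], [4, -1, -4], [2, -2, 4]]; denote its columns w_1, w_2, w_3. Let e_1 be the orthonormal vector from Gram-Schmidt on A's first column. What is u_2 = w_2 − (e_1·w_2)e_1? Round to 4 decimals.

w_1 = (-1, 4, 2); ‖w_1‖ = 4.5826, so e_1 = (-0.2182, 0.8729, 0.4364).
e_1·w_2 = (-0.2182)·3 + 0.8729·(-1) + 0.4364·(-2) = -2.4004.
u_2 = w_2 + 2.4004·e_1 = (2.4762, 1.0952, -0.9524).

u_2 = (2.4762, 1.0952, -0.9524)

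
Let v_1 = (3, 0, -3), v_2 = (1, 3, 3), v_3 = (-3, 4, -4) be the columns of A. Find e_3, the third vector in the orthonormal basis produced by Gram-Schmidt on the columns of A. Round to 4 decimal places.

e_3 = (-0.5145, 0.6860, -0.5145)

v_1 = (3, 0, -3); ‖v_1‖ = 4.2426, so e_1 = (0.7071, 0.0000, -0.7071).
e_1·v_2 = 0.7071·1 + 0.0000·3 + (-0.7071)·3 = -1.4142.
u_2 = v_2 + 1.4142·e_1 = (2.0000, 3.0000, 2.0000).
‖u_2‖ = 4.1231, so e_2 = (0.4851, 0.7276, 0.4851).
e_1·v_3 = 0.7071·(-3) + 0.0000·4 + (-0.7071)·(-4) = 0.7071; e_2·v_3 = 0.4851·(-3) + 0.7276·4 + 0.4851·(-4) = -0.4851.
u_3 = v_3 − 0.7071·e_1 + 0.4851·e_2 = (-3.2647, 4.3529, -3.2647).
‖u_3‖ = 6.3454, so e_3 = (-0.5145, 0.6860, -0.5145).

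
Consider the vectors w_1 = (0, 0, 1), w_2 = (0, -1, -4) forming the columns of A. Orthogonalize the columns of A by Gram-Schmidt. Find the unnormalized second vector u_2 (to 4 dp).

u_2 = (0.0000, -1.0000, 0.0000)

w_1 = (0, 0, 1); ‖w_1‖ = 1.0000, so e_1 = (0.0000, 0.0000, 1.0000).
e_1·w_2 = 0.0000·0 + 0.0000·(-1) + 1.0000·(-4) = -4.0000.
u_2 = w_2 + 4.0000·e_1 = (0.0000, -1.0000, 0.0000).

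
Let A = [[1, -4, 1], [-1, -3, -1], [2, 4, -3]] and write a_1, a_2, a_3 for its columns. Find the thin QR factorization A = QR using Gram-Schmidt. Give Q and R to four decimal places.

Q = [[0.4082, -0.9017, 0.1425], [-0.4082, -0.3200, -0.8550], [0.8165, 0.2909, -0.4987]], R = [[2.4495, 2.8577, -1.6330], [0.0000, 5.7300, -1.4543], [0.0000, 0.0000, 2.4936]]

a_1 = (1, -1, 2); ‖a_1‖ = 2.4495, so e_1 = (0.4082, -0.4082, 0.8165).
e_1·a_2 = 0.4082·(-4) + (-0.4082)·(-3) + 0.8165·4 = 2.8577.
u_2 = a_2 − 2.8577·e_1 = (-5.1667, -1.8333, 1.6667).
‖u_2‖ = 5.7300, so e_2 = (-0.9017, -0.3200, 0.2909).
e_1·a_3 = 0.4082·1 + (-0.4082)·(-1) + 0.8165·(-3) = -1.6330; e_2·a_3 = (-0.9017)·1 + (-0.3200)·(-1) + 0.2909·(-3) = -1.4543.
u_3 = a_3 + 1.6330·e_1 + 1.4543·e_2 = (0.3553, -2.1320, -1.2437).
‖u_3‖ = 2.4936, so e_3 = (0.1425, -0.8550, -0.4987).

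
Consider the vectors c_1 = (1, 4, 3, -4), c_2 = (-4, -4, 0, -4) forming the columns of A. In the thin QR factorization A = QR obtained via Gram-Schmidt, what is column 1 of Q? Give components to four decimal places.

q_1 = c_1/‖c_1‖ = (1, 4, 3, -4)/6.4807 = (0.1543, 0.6172, 0.4629, -0.6172).

q_1 = (0.1543, 0.6172, 0.4629, -0.6172)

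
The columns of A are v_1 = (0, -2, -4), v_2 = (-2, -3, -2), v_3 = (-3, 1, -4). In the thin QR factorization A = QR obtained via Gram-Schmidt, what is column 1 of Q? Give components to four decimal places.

v_1 = (0, -2, -4); ‖v_1‖ = 4.4721, so q_1 = (0.0000, -0.4472, -0.8944).

q_1 = (0.0000, -0.4472, -0.8944)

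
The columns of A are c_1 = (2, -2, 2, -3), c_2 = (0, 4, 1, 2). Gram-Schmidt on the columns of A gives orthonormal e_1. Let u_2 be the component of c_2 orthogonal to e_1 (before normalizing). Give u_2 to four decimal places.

u_2 = (1.1429, 2.8571, 2.1429, 0.2857)

c_1 = (2, -2, 2, -3); ‖c_1‖ = 4.5826, so e_1 = (0.4364, -0.4364, 0.4364, -0.6547).
e_1·c_2 = 0.4364·0 + (-0.4364)·4 + 0.4364·1 + (-0.6547)·2 = -2.6186.
u_2 = c_2 + 2.6186·e_1 = (1.1429, 2.8571, 2.1429, 0.2857).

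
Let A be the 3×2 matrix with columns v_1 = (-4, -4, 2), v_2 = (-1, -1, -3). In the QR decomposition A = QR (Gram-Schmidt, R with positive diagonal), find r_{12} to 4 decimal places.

r_{12} = 0.3333

v_1 = (-4, -4, 2); ‖v_1‖ = 6.0000, so e_1 = (-0.6667, -0.6667, 0.3333).
r_{12} = e_1·v_2 = 0.3333.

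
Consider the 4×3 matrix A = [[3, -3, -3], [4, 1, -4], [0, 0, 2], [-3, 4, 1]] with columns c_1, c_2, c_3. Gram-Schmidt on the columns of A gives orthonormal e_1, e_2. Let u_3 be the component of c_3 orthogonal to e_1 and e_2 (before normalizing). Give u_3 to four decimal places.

c_1 = (3, 4, 0, -3); ‖c_1‖ = 5.8310, so e_1 = (0.5145, 0.6860, 0.0000, -0.5145).
e_1·c_2 = 0.5145·(-3) + 0.6860·1 + 0.0000·0 + (-0.5145)·4 = -2.9155.
u_2 = c_2 + 2.9155·e_1 = (-1.5000, 3.0000, 0.0000, 2.5000).
‖u_2‖ = 4.1833, so e_2 = (-0.3586, 0.7171, 0.0000, 0.5976).
e_1·c_3 = 0.5145·(-3) + 0.6860·(-4) + 0.0000·2 + (-0.5145)·1 = -4.8020; e_2·c_3 = (-0.3586)·(-3) + 0.7171·(-4) + 0.0000·2 + 0.5976·1 = -1.1952.
u_3 = c_3 + 4.8020·e_1 + 1.1952·e_2 = (-0.9580, 0.1513, 2.0000, -0.7563).

u_3 = (-0.9580, 0.1513, 2.0000, -0.7563)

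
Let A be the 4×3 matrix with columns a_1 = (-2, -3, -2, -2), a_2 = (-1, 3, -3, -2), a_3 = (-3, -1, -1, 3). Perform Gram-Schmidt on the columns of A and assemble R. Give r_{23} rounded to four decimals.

e_1 = a_1/‖a_1‖ = (-2, -3, -2, -2)/4.5826 = (-0.4364, -0.6547, -0.4364, -0.4364).
r_{12} = e_1·a_2 = 0.6547.
u_2 = a_2 − 0.6547·e_1 = (-0.7143, 3.4286, -2.7143, -1.7143).
‖u_2‖ = 4.7509, so e_2 = (-0.1503, 0.7217, -0.5713, -0.3608).
r_{23} = e_2·a_3 = -0.7818.

r_{23} = -0.7818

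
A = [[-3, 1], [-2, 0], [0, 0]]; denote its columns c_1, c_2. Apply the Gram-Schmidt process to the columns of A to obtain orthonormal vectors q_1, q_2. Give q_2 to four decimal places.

q_2 = (0.5547, -0.8321, 0.0000)

q_1 = c_1/‖c_1‖ = (-3, -2, 0)/3.6056 = (-0.8321, -0.5547, 0.0000).
r_{12} = q_1·c_2 = -0.8321.
u_2 = c_2 + 0.8321·q_1 = (0.3077, -0.4615, 0.0000).
‖u_2‖ = 0.5547, so q_2 = (0.5547, -0.8321, 0.0000).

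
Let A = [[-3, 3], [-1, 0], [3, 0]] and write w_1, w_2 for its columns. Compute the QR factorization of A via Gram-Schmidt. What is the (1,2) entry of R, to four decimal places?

r_{12} = -2.0647

w_1 = (-3, -1, 3); ‖w_1‖ = 4.3589, so q_1 = (-0.6882, -0.2294, 0.6882).
r_{12} = q_1·w_2 = -2.0647.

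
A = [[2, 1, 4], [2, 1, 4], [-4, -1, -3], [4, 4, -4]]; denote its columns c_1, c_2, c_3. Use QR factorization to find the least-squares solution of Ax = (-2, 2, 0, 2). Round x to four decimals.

x = (-0.0455, 0.4545, -0.0909)

e_1 = c_1/‖c_1‖ = (2, 2, -4, 4)/6.3246 = (0.3162, 0.3162, -0.6325, 0.6325).
r_{12} = e_1·c_2 = 3.7947.
u_2 = c_2 − 3.7947·e_1 = (-0.2000, -0.2000, 1.4000, 1.6000).
‖u_2‖ = 2.1448, so e_2 = (-0.0933, -0.0933, 0.6528, 0.7460).
r_{13} = e_1·c_3 = 1.8974; r_{23} = e_2·c_3 = -5.6883.
u_3 = c_3 − 1.8974·e_1 + 5.6883·e_2 = (2.8696, 2.8696, 1.9130, -0.9565).
‖u_3‖ = 4.5873, so e_3 = (0.6255, 0.6255, 0.4170, -0.2085).
Qᵀb = (1.2649, 1.4920, -0.4170).
Back-substitute: x_3 = -0.4170/4.5873 = -0.0909.
x_2 = (1.4920 + 5.6883·(-0.0909))/2.1448 = 0.4545.
x_1 = (1.2649 − 3.7947·0.4545 − 1.8974·(-0.0909))/6.3246 = -0.0455.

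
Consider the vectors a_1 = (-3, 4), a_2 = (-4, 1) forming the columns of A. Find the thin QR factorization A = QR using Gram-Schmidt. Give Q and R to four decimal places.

q_1 = a_1/‖a_1‖ = (-3, 4)/5.0000 = (-0.6000, 0.8000).
r_{12} = q_1·a_2 = 3.2000.
u_2 = a_2 − 3.2000·q_1 = (-2.0800, -1.5600).
‖u_2‖ = 2.6000, so q_2 = (-0.8000, -0.6000).

Q = [[-0.6000, -0.8000], [0.8000, -0.6000]], R = [[5.0000, 3.2000], [0.0000, 2.6000]]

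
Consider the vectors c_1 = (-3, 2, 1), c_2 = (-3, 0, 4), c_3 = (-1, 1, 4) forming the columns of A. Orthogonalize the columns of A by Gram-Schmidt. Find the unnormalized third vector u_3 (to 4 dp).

c_1 = (-3, 2, 1); ‖c_1‖ = 3.7417, so e_1 = (-0.8018, 0.5345, 0.2673).
e_1·c_2 = (-0.8018)·(-3) + 0.5345·0 + 0.2673·4 = 3.4744.
u_2 = c_2 − 3.4744·e_1 = (-0.2143, -1.8571, 3.0714).
‖u_2‖ = 3.5956, so e_2 = (-0.0596, -0.5165, 0.8542).
e_1·c_3 = (-0.8018)·(-1) + 0.5345·1 + 0.2673·4 = 2.4054; e_2·c_3 = (-0.0596)·(-1) + (-0.5165)·1 + 0.8542·4 = 2.9599.
u_3 = c_3 − 2.4054·e_1 − 2.9599·e_2 = (1.1050, 1.2431, 0.8287).

u_3 = (1.1050, 1.2431, 0.8287)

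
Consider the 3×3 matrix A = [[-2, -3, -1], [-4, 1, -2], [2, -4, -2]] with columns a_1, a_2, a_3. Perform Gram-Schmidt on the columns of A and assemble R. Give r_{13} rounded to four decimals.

a_1 = (-2, -4, 2); ‖a_1‖ = 4.8990, so e_1 = (-0.4082, -0.8165, 0.4082).
r_{13} = e_1·a_3 = 1.2247.

r_{13} = 1.2247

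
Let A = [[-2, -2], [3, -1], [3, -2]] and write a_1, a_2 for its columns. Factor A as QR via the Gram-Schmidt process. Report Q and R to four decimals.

Q = [[-0.4264, -0.8753], [0.6396, -0.1135], [0.6396, -0.4701]], R = [[4.6904, -1.0660], [0.0000, 2.8042]]

q_1 = a_1/‖a_1‖ = (-2, 3, 3)/4.6904 = (-0.4264, 0.6396, 0.6396).
r_{12} = q_1·a_2 = -1.0660.
u_2 = a_2 + 1.0660·q_1 = (-2.4545, -0.3182, -1.3182).
‖u_2‖ = 2.8042, so q_2 = (-0.8753, -0.1135, -0.4701).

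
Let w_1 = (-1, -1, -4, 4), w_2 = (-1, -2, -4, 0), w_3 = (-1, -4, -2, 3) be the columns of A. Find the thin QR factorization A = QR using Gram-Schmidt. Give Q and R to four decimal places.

w_1 = (-1, -1, -4, 4); ‖w_1‖ = 5.8310, so e_1 = (-0.1715, -0.1715, -0.6860, 0.6860).
e_1·w_2 = (-0.1715)·(-1) + (-0.1715)·(-2) + (-0.6860)·(-4) + 0.6860·0 = 3.2585.
u_2 = w_2 − 3.2585·e_1 = (-0.4412, -1.4412, -1.7647, -2.2353).
‖u_2‖ = 3.2222, so e_2 = (-0.1369, -0.4473, -0.5477, -0.6937).
e_1·w_3 = (-0.1715)·(-1) + (-0.1715)·(-4) + (-0.6860)·(-2) + 0.6860·3 = 4.2875; e_2·w_3 = (-0.1369)·(-1) + (-0.4473)·(-4) + (-0.5477)·(-2) + (-0.6937)·3 = 0.9402.
u_3 = w_3 − 4.2875·e_1 − 0.9402·e_2 = (-0.1360, -2.8442, 1.4561, 0.7110).
‖u_3‖ = 3.2762, so e_3 = (-0.0415, -0.8681, 0.4444, 0.2170).

Q = [[-0.1715, -0.1369, -0.0415], [-0.1715, -0.4473, -0.8681], [-0.6860, -0.5477, 0.4444], [0.6860, -0.6937, 0.2170]], R = [[5.8310, 3.2585, 4.2875], [0.0000, 3.2222, 0.9402], [0.0000, 0.0000, 3.2762]]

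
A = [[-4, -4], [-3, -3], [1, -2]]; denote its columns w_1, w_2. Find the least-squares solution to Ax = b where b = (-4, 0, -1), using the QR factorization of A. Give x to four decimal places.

x = (0.0933, 0.5467)

q_1 = w_1/‖w_1‖ = (-4, -3, 1)/5.0990 = (-0.7845, -0.5883, 0.1961).
r_{12} = q_1·w_2 = 4.5107.
u_2 = w_2 − 4.5107·q_1 = (-0.4615, -0.3462, -2.8846).
‖u_2‖ = 2.9417, so q_2 = (-0.1569, -0.1177, -0.9806).
Qᵀb = (2.9417, 1.6082).
Back-substitute: x_2 = 1.6082/2.9417 = 0.5467.
x_1 = (2.9417 − 4.5107·0.5467)/5.0990 = 0.0933.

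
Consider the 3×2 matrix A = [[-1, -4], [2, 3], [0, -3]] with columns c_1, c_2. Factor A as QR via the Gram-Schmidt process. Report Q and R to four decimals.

c_1 = (-1, 2, 0); ‖c_1‖ = 2.2361, so q_1 = (-0.4472, 0.8944, 0.0000).
q_1·c_2 = (-0.4472)·(-4) + 0.8944·3 + 0.0000·(-3) = 4.4721.
u_2 = c_2 − 4.4721·q_1 = (-2.0000, -1.0000, -3.0000).
‖u_2‖ = 3.7417, so q_2 = (-0.5345, -0.2673, -0.8018).

Q = [[-0.4472, -0.5345], [0.8944, -0.2673], [0.0000, -0.8018]], R = [[2.2361, 4.4721], [0.0000, 3.7417]]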